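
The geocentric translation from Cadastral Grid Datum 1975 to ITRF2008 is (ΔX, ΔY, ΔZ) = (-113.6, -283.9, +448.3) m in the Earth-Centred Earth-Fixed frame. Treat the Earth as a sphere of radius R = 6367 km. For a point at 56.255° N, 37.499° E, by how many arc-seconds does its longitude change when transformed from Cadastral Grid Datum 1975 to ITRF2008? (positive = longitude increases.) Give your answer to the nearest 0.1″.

sin φ = 0.831518, cos φ = 0.555498, sin λ = 0.608748, cos λ = 0.793364.
East component: ΔE = −sin λ·ΔX + cos λ·ΔY = −(0.608748)(-113.6) + (0.793364)(-283.9) = -156.08 m.
1° of latitude spans πR/180 = 111125 m; at latitude φ, 1° of longitude spans that × cos φ = 61729.7 m, so Δλ = -156.08 / 61729.7 × 3600 = -9.103″.

Δλ = -9.1″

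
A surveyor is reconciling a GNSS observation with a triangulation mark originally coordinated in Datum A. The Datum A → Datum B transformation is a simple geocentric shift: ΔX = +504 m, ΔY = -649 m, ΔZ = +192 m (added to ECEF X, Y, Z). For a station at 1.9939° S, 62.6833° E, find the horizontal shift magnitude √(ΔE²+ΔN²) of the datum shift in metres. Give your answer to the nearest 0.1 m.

The local east axis at (φ, λ) is (−sin λ, cos λ, 0), so ΔE = −sin(62.6833°)·504 + cos(62.6833°)·(-649) = -745.63 m.
The local north axis is (−sin φ cos λ, −sin φ sin λ, cos φ), giving ΔN = 8.047 − 20.063 + 191.884 = 179.87 m.
Horizontal magnitude = √(ΔE² + ΔN²) = √((-745.63)² + 179.87²) = 767.02 m.

767.0 m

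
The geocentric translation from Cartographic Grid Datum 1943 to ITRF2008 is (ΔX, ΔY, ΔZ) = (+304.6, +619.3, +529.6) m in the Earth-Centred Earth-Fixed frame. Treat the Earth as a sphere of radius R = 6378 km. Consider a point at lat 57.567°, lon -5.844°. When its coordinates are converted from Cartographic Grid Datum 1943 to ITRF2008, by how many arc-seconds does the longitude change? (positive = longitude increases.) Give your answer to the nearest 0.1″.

Δλ = 39.0″

sin φ = 0.844019, cos φ = 0.536313, sin λ = -0.101820, cos λ = 0.994803.
East component: ΔE = −sin λ·ΔX + cos λ·ΔY = −(-0.101820)(304.6) + (0.994803)(619.3) = 647.10 m.
1° of latitude spans πR/180 = 111317 m; at latitude φ, 1° of longitude spans that × cos φ = 59700.8 m, so Δλ = 647.10 / 59700.8 × 3600 = 39.020″.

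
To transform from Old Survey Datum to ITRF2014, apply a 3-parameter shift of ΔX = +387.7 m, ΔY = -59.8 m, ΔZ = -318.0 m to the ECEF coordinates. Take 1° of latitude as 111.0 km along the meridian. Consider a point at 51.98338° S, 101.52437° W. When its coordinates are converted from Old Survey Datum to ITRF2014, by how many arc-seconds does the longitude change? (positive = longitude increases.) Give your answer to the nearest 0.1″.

sin φ = -0.787832, cos φ = 0.615890, sin λ = -0.979840, cos λ = -0.199785.
East component: ΔE = −sin λ·ΔX + cos λ·ΔY = −(-0.979840)(387.7) + (-0.199785)(-59.8) = 391.83 m.
1° of latitude spans 111000 m; at latitude φ, 1° of longitude spans that × cos φ = 68363.8 m, so Δλ = 391.83 / 68363.8 × 3600 = 20.634″.

Δλ = 20.6″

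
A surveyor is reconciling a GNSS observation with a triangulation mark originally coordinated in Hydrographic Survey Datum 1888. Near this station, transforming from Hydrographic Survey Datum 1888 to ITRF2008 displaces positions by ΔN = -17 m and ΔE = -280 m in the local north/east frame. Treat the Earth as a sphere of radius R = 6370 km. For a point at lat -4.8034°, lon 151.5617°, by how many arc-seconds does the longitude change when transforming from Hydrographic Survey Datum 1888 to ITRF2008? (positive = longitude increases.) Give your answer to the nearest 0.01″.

Δλ = -9.10″

At latitude -4.8034°, cos φ = 0.996488.
One radian of longitude at latitude φ spans R cos φ, so Δλ = ΔE / (R cos φ) = -280.0 / (6370000 × 0.996488) = -4.4111e-05 rad = -9.099″.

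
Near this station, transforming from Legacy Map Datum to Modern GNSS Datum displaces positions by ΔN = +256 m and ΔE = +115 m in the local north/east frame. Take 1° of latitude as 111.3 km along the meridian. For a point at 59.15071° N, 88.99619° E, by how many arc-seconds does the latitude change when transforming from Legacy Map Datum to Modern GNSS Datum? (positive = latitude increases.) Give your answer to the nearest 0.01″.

Δφ = 8.28″

1° of latitude = 111.3 km, so Δφ = 256.0 / 111300 = 0.0023001° = 8.280″.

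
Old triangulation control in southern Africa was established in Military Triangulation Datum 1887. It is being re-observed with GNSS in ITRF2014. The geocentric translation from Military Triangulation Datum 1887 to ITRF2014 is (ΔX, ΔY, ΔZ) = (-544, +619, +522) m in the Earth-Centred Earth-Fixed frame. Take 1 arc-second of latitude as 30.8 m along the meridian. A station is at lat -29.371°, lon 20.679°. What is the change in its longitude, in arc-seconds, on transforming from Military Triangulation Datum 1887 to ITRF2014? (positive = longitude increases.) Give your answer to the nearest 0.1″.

Δλ = 28.7″

sin φ = -0.490463, cos φ = 0.871462, sin λ = 0.353132, cos λ = 0.935574.
East component: ΔE = −sin λ·ΔX + cos λ·ΔY = −(0.353132)(-544) + (0.935574)(619) = 771.22 m.
1° of latitude spans 3600 × 30.80 = 110880 m; at latitude φ, 1° of longitude spans that × cos φ = 96627.7 m, so Δλ = 771.22 / 96627.7 × 3600 = 28.733″.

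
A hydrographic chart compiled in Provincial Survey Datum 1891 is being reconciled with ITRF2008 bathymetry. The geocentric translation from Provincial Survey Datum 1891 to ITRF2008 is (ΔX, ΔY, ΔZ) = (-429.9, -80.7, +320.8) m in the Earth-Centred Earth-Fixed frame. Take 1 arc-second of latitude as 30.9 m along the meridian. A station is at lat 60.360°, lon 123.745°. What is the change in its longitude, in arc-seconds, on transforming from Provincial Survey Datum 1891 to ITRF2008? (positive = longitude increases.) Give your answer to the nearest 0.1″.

Δλ = 26.3″

sin φ = 0.869150, cos φ = 0.494549, sin λ = 0.831518, cos λ = -0.555498.
East component: ΔE = −sin λ·ΔX + cos λ·ΔY = −(0.831518)(-429.9) + (-0.555498)(-80.7) = 402.30 m.
1° of latitude spans 3600 × 30.90 = 111240 m; at latitude φ, 1° of longitude spans that × cos φ = 55013.6 m, so Δλ = 402.30 / 55013.6 × 3600 = 26.326″.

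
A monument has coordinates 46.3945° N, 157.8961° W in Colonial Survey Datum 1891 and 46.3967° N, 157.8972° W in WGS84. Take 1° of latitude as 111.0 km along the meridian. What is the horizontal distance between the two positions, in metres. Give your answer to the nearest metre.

Δφ = 46.3967° − 46.3945° = +0.0022°; Δλ = -157.8972° − -157.8961° = -0.0011°.
ΔN = Δφ × 111000 = 244.2 m; ΔE = Δλ × 111000 × cos(46.3945°) = -0.0011 × 111000 × 0.689689 = -84.2 m.
Distance = √(ΔE² + ΔN²) = √((-84.2)² + 244.2²) = 258.3 m.

258 m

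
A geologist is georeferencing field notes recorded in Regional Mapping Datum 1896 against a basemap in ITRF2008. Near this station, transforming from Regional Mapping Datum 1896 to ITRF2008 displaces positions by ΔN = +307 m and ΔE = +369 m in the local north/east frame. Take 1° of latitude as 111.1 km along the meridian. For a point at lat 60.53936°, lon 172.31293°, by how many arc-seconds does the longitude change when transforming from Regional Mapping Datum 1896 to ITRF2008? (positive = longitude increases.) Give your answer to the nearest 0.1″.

Δλ = 24.3″

At latitude 60.53936°, cos φ = 0.491826.
1° of longitude at this latitude = 111.1 × cos φ = 54.64 km, so Δλ = 369.0 / 54641.8 = 0.0067531° = 24.311″.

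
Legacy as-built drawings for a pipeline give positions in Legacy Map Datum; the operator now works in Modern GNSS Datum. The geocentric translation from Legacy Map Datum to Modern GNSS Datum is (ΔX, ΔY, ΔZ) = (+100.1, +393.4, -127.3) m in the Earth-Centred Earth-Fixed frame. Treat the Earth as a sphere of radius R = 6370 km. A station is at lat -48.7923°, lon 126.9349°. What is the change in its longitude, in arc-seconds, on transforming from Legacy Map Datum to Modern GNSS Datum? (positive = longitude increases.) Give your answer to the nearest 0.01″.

Δλ = -15.55″

sin φ = -0.752326, cos φ = 0.658791, sin λ = 0.799319, cos λ = -0.600907.
East component: ΔE = −sin λ·ΔX + cos λ·ΔY = −(0.799319)(100.1) + (-0.600907)(393.4) = -316.41 m.
1° of latitude spans πR/180 = 111177 m; at latitude φ, 1° of longitude spans that × cos φ = 73242.7 m, so Δλ = -316.41 / 73242.7 × 3600 = -15.552″.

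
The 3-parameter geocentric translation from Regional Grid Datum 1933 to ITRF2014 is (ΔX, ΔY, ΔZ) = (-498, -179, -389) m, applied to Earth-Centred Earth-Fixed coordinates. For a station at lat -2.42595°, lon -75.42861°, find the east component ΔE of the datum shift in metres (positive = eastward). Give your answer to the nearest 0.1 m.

ΔE = -527.0 m

The local east axis at (φ, λ) is (−sin λ, cos λ, 0), so ΔE = −sin(-75.42861°)·(-498) + cos(-75.42861°)·(-179) = -527.02 m.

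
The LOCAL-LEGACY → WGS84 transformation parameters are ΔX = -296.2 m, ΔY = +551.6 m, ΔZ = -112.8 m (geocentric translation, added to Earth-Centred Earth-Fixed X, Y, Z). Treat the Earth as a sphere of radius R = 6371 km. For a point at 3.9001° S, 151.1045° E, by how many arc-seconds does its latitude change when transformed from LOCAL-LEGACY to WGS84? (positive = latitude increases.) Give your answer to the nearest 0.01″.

Δφ = -2.49″

sin φ = -0.068017, cos φ = 0.997684, sin λ = 0.483214, cos λ = -0.875502.
North component: ΔN = −sin φ cos λ·ΔX − sin φ sin λ·ΔY + cos φ·ΔZ = −(-0.068017)(-0.875502)(-296.2) − (-0.068017)(0.483214)(551.6) + (0.997684)(-112.8) = -76.77 m.
1° of latitude spans πR/180 = 111195 m, so Δφ = -76.77 / 111195 × 3600 = -2.486″.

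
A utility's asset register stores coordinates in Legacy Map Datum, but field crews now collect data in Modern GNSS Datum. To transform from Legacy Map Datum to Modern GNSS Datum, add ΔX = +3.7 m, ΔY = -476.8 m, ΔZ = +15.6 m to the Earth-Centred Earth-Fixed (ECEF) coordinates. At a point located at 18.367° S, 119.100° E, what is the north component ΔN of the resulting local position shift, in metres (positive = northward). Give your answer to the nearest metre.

ΔN = -117 m

At φ = -18.367°, λ = 119.100°: sin φ = -0.315102, cos φ = 0.949058, sin λ = 0.873772, cos λ = -0.486335.
ΔN = −sin φ cos λ·ΔX − sin φ sin λ·ΔY + cos φ·ΔZ = −(-0.315102)(-0.486335)(3.7) − (-0.315102)(0.873772)(-476.8) + (0.949058)(15.6) = -117.04 m.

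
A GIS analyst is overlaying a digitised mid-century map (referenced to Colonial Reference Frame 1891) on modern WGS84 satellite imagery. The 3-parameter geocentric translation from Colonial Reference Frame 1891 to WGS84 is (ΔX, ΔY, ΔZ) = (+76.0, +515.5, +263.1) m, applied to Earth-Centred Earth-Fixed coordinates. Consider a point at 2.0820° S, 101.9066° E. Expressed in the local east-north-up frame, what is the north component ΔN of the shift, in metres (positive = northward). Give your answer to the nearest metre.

The local north axis is (−sin φ cos λ, −sin φ sin λ, cos φ), giving ΔN = -0.570 + 18.325 + 262.926 = 280.68 m.

ΔN = 281 m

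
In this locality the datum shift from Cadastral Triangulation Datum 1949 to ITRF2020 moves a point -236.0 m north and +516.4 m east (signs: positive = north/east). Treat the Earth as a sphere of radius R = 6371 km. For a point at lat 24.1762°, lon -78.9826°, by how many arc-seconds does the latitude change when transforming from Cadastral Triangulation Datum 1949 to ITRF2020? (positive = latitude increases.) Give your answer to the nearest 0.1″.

Δφ = -7.6″

On a sphere of radius R, 1 rad of latitude = R, so Δφ = ΔN / R = -236.0 / 6371000 = -3.7043e-05 rad = -7.641″.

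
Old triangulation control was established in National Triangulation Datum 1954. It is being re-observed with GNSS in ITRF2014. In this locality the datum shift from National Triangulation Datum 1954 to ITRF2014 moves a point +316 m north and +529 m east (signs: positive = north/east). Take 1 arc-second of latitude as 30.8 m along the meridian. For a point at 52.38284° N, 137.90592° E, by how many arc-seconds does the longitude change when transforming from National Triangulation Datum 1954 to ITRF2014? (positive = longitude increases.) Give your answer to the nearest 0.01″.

At latitude 52.38284°, cos φ = 0.610382.
1″ of longitude at this latitude = 30.80 × cos φ = 18.7998 m, so Δλ = 529.0 / 18.7998 = 28.139″.

Δλ = 28.14″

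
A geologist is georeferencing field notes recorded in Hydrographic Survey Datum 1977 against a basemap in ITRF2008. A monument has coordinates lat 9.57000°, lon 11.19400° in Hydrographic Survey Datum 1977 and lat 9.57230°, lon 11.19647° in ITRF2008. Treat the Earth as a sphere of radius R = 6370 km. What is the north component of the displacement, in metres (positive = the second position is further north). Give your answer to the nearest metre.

Δφ = 9.57230° − 9.57000° = +0.00230°; Δλ = 11.19647° − 11.19400° = +0.00247°.
1° along a meridian = πR/180 = 111177 m.
ΔN = Δφ × 111177 = 255.7 m; ΔE = Δλ × 111177 × cos(9.57000°) = +0.00247 × 111177 × 0.986083 = 270.8 m.

ΔN = 256 m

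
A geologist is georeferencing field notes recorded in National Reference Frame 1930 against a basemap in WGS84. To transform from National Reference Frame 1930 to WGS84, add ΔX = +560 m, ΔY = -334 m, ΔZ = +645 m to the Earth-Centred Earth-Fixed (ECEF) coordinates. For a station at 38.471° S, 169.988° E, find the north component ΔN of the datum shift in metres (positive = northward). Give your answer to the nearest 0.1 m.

The local north axis is (−sin φ cos λ, −sin φ sin λ, cos φ), giving ΔN = -343.081 − 36.125 + 504.985 = 125.78 m.

ΔN = 125.8 m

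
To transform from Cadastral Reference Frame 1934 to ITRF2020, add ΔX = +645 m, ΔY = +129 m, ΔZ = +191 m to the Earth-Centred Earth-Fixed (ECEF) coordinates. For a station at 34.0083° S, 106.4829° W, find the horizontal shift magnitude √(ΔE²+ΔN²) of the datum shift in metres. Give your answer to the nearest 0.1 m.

582.0 m

The local east axis at (φ, λ) is (−sin λ, cos λ, 0), so ΔE = −sin(-106.4829°)·645 + cos(-106.4829°)·129 = 581.89 m.
The local north axis is (−sin φ cos λ, −sin φ sin λ, cos φ), giving ΔN = -102.357 − 69.186 + 158.331 = -13.21 m.
Horizontal magnitude = √(ΔE² + ΔN²) = √(581.89² + (-13.21)²) = 582.04 m.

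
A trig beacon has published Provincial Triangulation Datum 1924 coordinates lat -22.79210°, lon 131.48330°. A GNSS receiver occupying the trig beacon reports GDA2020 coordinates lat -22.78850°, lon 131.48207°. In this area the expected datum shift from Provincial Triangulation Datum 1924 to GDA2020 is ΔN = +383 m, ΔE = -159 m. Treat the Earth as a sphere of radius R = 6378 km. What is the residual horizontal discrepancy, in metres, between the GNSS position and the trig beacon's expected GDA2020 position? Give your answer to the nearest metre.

Observed coordinate differences: Δφ = +0.00360°, Δλ = -0.00123°.
Converting to metres (1° lat = 111317 m, cos φ = 0.921917): observed ΔN = 400.7 m, observed ΔE = -126.2 m.
Subtracting the expected shift leaves a residual of 400.7 − (383) = 17.7 m north and -126.2 − (-159) = 32.8 m east.
Residual distance = √(17.7² + 32.8²) = 37.3 m.

37 m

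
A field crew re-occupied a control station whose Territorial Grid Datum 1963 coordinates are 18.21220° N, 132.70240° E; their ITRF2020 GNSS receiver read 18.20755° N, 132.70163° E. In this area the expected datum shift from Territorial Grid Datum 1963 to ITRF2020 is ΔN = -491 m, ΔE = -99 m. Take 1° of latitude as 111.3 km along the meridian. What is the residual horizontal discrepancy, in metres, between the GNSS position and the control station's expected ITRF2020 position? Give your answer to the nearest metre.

Observed coordinate differences: Δφ = -0.00465°, Δλ = -0.00077°.
Converting to metres (1° lat = 111300 m, cos φ = 0.949906): observed ΔN = -517.5 m, observed ΔE = -81.4 m.
Subtracting the expected shift leaves a residual of -517.5 − (-491) = -26.5 m north and -81.4 − (-99) = 17.6 m east.
Residual distance = √((-26.5)² + 17.6²) = 31.8 m.

32 m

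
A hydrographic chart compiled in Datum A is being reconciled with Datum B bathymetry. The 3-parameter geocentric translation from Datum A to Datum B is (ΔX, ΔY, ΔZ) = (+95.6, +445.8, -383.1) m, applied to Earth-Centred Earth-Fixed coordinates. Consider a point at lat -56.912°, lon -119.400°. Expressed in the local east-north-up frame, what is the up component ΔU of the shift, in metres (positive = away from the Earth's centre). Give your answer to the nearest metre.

At φ = -56.912°, λ = -119.400°: sin φ = -0.837833, cos φ = 0.545926, sin λ = -0.871214, cos λ = -0.490904.
ΔU = cos φ cos λ·ΔX + cos φ sin λ·ΔY + sin φ·ΔZ = (0.545926)(-0.490904)(95.6) + (0.545926)(-0.871214)(445.8) + (-0.837833)(-383.1) = 83.32 m.

ΔU = 83 m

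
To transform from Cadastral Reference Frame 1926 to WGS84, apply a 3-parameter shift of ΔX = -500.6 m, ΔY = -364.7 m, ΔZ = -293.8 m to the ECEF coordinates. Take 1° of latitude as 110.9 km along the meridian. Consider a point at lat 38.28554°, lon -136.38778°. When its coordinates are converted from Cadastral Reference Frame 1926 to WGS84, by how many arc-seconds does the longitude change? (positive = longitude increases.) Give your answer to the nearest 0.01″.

Δλ = -3.36″

sin φ = 0.619581, cos φ = 0.784933, sin λ = -0.689774, cos λ = -0.724025.
East component: ΔE = −sin λ·ΔX + cos λ·ΔY = −(-0.689774)(-500.6) + (-0.724025)(-364.7) = -81.25 m.
1° of latitude spans 110900 m; at latitude φ, 1° of longitude spans that × cos φ = 87049.0 m, so Δλ = -81.25 / 87049.0 × 3600 = -3.360″.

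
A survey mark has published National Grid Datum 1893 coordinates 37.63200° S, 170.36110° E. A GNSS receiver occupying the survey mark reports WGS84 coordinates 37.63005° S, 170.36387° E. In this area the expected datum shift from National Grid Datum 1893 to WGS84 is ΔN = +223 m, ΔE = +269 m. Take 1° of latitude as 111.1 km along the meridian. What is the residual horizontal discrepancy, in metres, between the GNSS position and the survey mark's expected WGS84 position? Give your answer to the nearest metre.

26 m

Observed coordinate differences: Δφ = +0.00195°, Δλ = +0.00277°.
Converting to metres (1° lat = 111100 m, cos φ = 0.791949): observed ΔN = 216.6 m, observed ΔE = 243.7 m.
Subtracting the expected shift leaves a residual of 216.6 − (223) = -6.4 m north and 243.7 − (269) = -25.3 m east.
Residual distance = √((-6.4)² + (-25.3)²) = 26.1 m.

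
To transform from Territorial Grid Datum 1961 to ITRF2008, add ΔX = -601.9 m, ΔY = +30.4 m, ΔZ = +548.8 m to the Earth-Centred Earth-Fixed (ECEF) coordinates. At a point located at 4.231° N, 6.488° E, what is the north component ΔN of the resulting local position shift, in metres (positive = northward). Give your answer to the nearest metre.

The local north axis is (−sin φ cos λ, −sin φ sin λ, cos φ), giving ΔN = 44.122 − 0.253 + 547.304 = 591.17 m.

ΔN = 591 m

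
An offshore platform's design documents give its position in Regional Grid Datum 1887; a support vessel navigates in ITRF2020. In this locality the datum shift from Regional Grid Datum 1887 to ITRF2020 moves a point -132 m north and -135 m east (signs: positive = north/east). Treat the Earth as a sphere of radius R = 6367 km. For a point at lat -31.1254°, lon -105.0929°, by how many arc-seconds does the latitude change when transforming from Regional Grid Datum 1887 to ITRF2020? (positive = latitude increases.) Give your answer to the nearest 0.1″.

Δφ = -4.3″

On a sphere of radius R, 1 rad of latitude = R, so Δφ = ΔN / R = -132.0 / 6367000 = -2.0732e-05 rad = -4.276″.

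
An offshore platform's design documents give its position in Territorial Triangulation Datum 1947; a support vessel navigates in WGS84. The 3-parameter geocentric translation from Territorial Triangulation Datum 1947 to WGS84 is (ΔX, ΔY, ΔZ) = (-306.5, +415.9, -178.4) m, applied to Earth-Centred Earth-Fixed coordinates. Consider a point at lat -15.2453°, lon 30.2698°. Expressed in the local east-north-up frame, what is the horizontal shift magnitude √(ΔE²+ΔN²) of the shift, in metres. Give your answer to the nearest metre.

547 m

The local east axis at (φ, λ) is (−sin λ, cos λ, 0), so ΔE = −sin(30.2698°)·(-306.5) + cos(30.2698°)·415.9 = 513.69 m.
The local north axis is (−sin φ cos λ, −sin φ sin λ, cos φ), giving ΔN = -69.607 + 55.126 − 172.122 = -186.60 m.
Horizontal magnitude = √(ΔE² + ΔN²) = √(513.69² + (-186.60)²) = 546.54 m.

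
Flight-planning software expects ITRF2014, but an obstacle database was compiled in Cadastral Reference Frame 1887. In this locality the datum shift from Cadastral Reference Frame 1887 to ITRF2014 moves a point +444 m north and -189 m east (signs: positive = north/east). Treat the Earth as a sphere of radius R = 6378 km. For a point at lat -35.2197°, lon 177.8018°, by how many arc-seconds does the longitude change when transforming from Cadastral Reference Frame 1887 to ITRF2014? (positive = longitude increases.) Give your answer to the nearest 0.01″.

Δλ = -7.48″

At latitude -35.2197°, cos φ = 0.816947.
One radian of longitude at latitude φ spans R cos φ, so Δλ = ΔE / (R cos φ) = -189.0 / (6378000 × 0.816947) = -3.6273e-05 rad = -7.482″.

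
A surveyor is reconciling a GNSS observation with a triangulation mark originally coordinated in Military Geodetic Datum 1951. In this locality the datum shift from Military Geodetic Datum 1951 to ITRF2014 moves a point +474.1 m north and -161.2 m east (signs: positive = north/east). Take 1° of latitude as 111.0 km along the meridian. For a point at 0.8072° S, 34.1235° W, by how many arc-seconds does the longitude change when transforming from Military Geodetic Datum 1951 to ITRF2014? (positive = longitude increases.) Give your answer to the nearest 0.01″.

At latitude -0.8072°, cos φ = 0.999901.
1° of longitude at this latitude = 111.0 × cos φ = 110.99 km, so Δλ = -161.2 / 110989.0 = -0.0014524° = -5.229″.

Δλ = -5.23″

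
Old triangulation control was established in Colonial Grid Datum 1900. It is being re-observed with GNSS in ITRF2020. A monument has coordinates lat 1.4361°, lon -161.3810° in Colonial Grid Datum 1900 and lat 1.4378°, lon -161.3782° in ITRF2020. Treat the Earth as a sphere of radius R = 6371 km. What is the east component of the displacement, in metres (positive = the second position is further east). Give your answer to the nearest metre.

ΔE = 311 m

Δφ = 1.4378° − 1.4361° = +0.0017°; Δλ = -161.3782° − -161.3810° = +0.0028°.
1° along a meridian = πR/180 = 111195 m.
ΔN = Δφ × 111195 = 189.0 m; ΔE = Δλ × 111195 × cos(1.4361°) = +0.0028 × 111195 × 0.999686 = 311.2 m.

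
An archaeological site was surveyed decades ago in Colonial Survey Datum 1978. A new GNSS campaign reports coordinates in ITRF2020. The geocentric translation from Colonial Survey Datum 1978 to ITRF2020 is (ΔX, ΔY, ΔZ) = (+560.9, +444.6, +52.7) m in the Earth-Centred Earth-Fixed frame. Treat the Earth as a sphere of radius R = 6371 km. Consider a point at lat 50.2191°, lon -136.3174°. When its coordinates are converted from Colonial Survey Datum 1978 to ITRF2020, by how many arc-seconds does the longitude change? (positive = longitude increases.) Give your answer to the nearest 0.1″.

Δλ = 3.3″

sin φ = 0.768497, cos φ = 0.639854, sin λ = -0.690663, cos λ = -0.723177.
East component: ΔE = −sin λ·ΔX + cos λ·ΔY = −(-0.690663)(560.9) + (-0.723177)(444.6) = 65.87 m.
1° of latitude spans πR/180 = 111195 m; at latitude φ, 1° of longitude spans that × cos φ = 71148.5 m, so Δλ = 65.87 / 71148.5 × 3600 = 3.333″.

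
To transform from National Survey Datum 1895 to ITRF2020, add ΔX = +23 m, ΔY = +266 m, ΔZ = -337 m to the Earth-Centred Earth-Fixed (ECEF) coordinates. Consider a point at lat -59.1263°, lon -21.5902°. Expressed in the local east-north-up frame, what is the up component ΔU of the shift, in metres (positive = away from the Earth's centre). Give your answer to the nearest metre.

ΔU = 250 m

At φ = -59.1263°, λ = -21.5902°: sin φ = -0.858301, cos φ = 0.513147, sin λ = -0.367966, cos λ = 0.929839.
ΔU = cos φ cos λ·ΔX + cos φ sin λ·ΔY + sin φ·ΔZ = (0.513147)(0.929839)(23) + (0.513147)(-0.367966)(266) + (-0.858301)(-337) = 250.00 m.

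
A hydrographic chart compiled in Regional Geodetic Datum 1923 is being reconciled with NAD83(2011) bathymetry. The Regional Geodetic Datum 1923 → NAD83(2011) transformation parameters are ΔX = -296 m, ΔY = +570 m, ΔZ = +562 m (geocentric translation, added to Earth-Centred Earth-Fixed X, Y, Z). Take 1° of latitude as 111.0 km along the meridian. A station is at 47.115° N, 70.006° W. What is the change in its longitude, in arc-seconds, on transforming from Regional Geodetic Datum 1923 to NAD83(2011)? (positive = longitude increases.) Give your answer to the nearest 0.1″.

Δλ = -4.0″

sin φ = 0.732721, cos φ = 0.680529, sin λ = -0.939728, cos λ = 0.341922.
East component: ΔE = −sin λ·ΔX + cos λ·ΔY = −(-0.939728)(-296) + (0.341922)(570) = -83.26 m.
1° of latitude spans 111000 m; at latitude φ, 1° of longitude spans that × cos φ = 75538.7 m, so Δλ = -83.26 / 75538.7 × 3600 = -3.968″.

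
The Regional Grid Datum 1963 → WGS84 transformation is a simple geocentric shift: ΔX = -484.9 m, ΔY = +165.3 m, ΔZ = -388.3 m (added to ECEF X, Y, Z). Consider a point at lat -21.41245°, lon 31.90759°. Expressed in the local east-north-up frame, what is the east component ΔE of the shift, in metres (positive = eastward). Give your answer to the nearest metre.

At φ = -21.41245°, λ = 31.90759°: sin φ = -0.365079, cos φ = 0.930977, sin λ = 0.528551, cos λ = 0.848902.
ΔE = −sin λ·ΔX + cos λ·ΔY = −(0.528551)·(-484.9) + (0.848902)·(165.3) = 396.62 m.

ΔE = 397 m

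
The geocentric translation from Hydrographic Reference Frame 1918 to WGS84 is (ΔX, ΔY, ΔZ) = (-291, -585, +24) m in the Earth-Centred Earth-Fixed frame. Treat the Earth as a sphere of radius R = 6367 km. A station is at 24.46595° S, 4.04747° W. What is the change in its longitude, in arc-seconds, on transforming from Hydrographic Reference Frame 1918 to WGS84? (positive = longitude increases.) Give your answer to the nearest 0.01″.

sin φ = -0.414152, cos φ = 0.910208, sin λ = -0.070583, cos λ = 0.997506.
East component: ΔE = −sin λ·ΔX + cos λ·ΔY = −(-0.070583)(-291) + (0.997506)(-585) = -604.08 m.
1° of latitude spans πR/180 = 111125 m; at latitude φ, 1° of longitude spans that × cos φ = 101146.9 m, so Δλ = -604.08 / 101146.9 × 3600 = -21.500″.

Δλ = -21.50″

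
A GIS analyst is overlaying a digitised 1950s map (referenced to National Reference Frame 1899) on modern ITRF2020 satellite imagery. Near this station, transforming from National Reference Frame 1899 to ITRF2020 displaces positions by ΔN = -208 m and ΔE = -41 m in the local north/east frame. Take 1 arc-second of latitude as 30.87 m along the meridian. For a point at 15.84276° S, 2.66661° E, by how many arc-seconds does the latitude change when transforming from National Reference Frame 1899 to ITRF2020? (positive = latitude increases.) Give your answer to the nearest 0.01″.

Δφ = -6.74″

1″ of latitude = 30.87 m, so Δφ = -208.0 / 30.87 = -6.738″.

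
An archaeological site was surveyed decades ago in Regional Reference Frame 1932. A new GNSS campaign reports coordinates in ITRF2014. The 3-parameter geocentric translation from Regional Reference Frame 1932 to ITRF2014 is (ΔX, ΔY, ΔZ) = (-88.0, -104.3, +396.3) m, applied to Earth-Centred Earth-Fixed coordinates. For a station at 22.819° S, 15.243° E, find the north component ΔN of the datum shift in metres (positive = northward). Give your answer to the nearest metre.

The local north axis is (−sin φ cos λ, −sin φ sin λ, cos φ), giving ΔN = -32.928 − 10.635 + 365.283 = 321.72 m.

ΔN = 322 m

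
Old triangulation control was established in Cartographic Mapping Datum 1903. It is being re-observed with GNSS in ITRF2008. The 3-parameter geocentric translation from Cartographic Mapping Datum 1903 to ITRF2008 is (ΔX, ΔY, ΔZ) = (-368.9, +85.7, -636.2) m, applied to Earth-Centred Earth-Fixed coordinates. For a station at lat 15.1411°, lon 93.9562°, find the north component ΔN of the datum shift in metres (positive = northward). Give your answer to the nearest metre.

The local north axis is (−sin φ cos λ, −sin φ sin λ, cos φ), giving ΔN = -6.648 − 22.331 − 614.115 = -643.09 m.

ΔN = -643 m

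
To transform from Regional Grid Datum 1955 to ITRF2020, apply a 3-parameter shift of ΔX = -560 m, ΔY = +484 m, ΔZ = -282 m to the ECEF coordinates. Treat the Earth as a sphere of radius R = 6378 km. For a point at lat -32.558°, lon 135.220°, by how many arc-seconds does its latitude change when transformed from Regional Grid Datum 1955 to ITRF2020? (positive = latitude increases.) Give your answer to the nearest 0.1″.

Δφ = 5.2″

sin φ = -0.538153, cos φ = 0.842847, sin λ = 0.704386, cos λ = -0.709817.
North component: ΔN = −sin φ cos λ·ΔX − sin φ sin λ·ΔY + cos φ·ΔZ = −(-0.538153)(-0.709817)(-560) − (-0.538153)(0.704386)(484) + (0.842847)(-282) = 159.70 m.
1° of latitude spans πR/180 = 111317 m, so Δφ = 159.70 / 111317 × 3600 = 5.165″.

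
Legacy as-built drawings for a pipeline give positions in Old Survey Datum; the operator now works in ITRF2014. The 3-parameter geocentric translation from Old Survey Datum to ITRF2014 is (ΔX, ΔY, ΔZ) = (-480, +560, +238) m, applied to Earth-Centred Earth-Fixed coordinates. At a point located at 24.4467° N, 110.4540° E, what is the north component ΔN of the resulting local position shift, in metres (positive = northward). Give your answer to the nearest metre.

ΔN = -70 m

The local north axis is (−sin φ cos λ, −sin φ sin λ, cos φ), giving ΔN = -69.418 − 217.143 + 216.663 = -69.90 m.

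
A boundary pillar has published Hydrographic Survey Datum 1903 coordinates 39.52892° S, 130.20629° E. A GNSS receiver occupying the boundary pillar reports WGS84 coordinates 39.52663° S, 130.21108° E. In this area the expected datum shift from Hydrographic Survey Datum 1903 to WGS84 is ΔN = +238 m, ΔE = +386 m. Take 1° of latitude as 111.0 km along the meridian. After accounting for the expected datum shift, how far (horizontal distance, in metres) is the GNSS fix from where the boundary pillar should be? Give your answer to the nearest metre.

29 m

Observed coordinate differences: Δφ = +0.00229°, Δλ = +0.00479°.
Converting to metres (1° lat = 111000 m, cos φ = 0.771303): observed ΔN = 254.2 m, observed ΔE = 410.1 m.
Subtracting the expected shift leaves a residual of 254.2 − (238) = 16.2 m north and 410.1 − (386) = 24.1 m east.
Residual distance = √(16.2² + 24.1²) = 29.0 m.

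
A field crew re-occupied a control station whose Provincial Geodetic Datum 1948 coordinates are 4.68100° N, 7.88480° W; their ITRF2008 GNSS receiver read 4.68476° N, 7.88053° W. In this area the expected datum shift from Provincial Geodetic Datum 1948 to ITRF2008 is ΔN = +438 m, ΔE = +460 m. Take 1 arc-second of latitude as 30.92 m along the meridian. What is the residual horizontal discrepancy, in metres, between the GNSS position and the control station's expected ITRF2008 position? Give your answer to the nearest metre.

Observed coordinate differences: Δφ = +0.00376°, Δλ = +0.00427°.
Converting to metres (1° lat = 111312 m, cos φ = 0.996665): observed ΔN = 418.5 m, observed ΔE = 473.7 m.
Subtracting the expected shift leaves a residual of 418.5 − (438) = -19.5 m north and 473.7 − (460) = 13.7 m east.
Residual distance = √((-19.5)² + 13.7²) = 23.8 m.

24 m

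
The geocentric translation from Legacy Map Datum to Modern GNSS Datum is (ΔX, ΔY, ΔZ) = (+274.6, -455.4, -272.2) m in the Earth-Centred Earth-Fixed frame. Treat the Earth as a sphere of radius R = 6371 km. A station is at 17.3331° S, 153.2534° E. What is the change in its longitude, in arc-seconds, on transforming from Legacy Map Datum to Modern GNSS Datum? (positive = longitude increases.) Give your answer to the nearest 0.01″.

sin φ = -0.297926, cos φ = 0.954589, sin λ = 0.450045, cos λ = -0.893006.
East component: ΔE = −sin λ·ΔX + cos λ·ΔY = −(0.450045)(274.6) + (-0.893006)(-455.4) = 283.09 m.
1° of latitude spans πR/180 = 111195 m; at latitude φ, 1° of longitude spans that × cos φ = 106145.4 m, so Δλ = 283.09 / 106145.4 × 3600 = 9.601″.

Δλ = 9.60″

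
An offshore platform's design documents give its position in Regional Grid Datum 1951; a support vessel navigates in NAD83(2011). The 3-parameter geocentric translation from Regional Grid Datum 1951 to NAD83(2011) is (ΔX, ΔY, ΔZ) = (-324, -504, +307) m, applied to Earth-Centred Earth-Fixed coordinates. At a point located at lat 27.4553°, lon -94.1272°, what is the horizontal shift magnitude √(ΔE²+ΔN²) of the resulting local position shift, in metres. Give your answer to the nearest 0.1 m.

288.4 m

At φ = 27.4553°, λ = -94.1272°: sin φ = 0.461056, cos φ = 0.887371, sin λ = -0.997407, cos λ = -0.071971.
ΔE = −sin λ·ΔX + cos λ·ΔY = −(-0.997407)·(-324) + (-0.071971)·(-504) = -286.89 m.
ΔN = −sin φ cos λ·ΔX − sin φ sin λ·ΔY + cos φ·ΔZ = −(0.461056)(-0.071971)(-324) − (0.461056)(-0.997407)(-504) + (0.887371)(307) = 29.90 m.
Horizontal magnitude = √(ΔE² + ΔN²) = √((-286.89)² + 29.90²) = 288.44 m.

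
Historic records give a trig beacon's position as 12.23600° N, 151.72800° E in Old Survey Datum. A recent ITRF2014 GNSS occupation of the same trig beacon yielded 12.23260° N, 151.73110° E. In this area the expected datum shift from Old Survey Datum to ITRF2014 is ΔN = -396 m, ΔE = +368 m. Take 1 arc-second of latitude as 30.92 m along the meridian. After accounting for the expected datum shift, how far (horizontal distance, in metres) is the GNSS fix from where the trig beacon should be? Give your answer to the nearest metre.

Observed coordinate differences: Δφ = -0.00340°, Δλ = +0.00310°.
Converting to metres (1° lat = 111312 m, cos φ = 0.977283): observed ΔN = -378.5 m, observed ΔE = 337.2 m.
Subtracting the expected shift leaves a residual of -378.5 − (-396) = 17.5 m north and 337.2 − (368) = -30.8 m east.
Residual distance = √(17.5² + (-30.8)²) = 35.4 m.

35 m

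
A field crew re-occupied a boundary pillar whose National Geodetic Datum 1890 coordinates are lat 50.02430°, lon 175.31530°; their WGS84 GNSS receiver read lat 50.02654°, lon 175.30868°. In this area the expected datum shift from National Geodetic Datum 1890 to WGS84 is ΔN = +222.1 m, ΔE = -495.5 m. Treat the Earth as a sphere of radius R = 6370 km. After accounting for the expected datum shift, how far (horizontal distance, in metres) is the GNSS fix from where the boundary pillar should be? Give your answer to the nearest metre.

Observed coordinate differences: Δφ = +0.00224°, Δλ = -0.00662°.
Converting to metres (1° lat = 111177 m, cos φ = 0.642463): observed ΔN = 249.0 m, observed ΔE = -472.8 m.
Subtracting the expected shift leaves a residual of 249.0 − (222.1) = 26.9 m north and -472.8 − (-495.5) = 22.7 m east.
Residual distance = √(26.9² + 22.7²) = 35.2 m.

35 m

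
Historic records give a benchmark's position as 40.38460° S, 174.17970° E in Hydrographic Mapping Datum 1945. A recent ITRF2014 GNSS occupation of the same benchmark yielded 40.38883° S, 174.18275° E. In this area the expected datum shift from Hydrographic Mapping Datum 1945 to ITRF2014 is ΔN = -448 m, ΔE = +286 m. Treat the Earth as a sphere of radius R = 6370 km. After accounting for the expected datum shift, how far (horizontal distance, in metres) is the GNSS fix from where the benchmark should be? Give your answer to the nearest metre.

36 m

Observed coordinate differences: Δφ = -0.00423°, Δλ = +0.00305°.
Converting to metres (1° lat = 111177 m, cos φ = 0.761712): observed ΔN = -470.3 m, observed ΔE = 258.3 m.
Subtracting the expected shift leaves a residual of -470.3 − (-448) = -22.3 m north and 258.3 − (286) = -27.7 m east.
Residual distance = √((-22.3)² + (-27.7)²) = 35.6 m.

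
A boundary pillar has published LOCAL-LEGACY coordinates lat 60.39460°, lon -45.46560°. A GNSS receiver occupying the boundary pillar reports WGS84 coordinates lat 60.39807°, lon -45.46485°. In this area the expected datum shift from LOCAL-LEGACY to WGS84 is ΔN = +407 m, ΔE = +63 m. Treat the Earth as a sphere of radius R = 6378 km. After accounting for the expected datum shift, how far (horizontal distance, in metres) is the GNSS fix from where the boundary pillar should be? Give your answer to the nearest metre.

30 m

Observed coordinate differences: Δφ = +0.00347°, Δλ = +0.00075°.
Converting to metres (1° lat = 111317 m, cos φ = 0.494024): observed ΔN = 386.3 m, observed ΔE = 41.2 m.
Subtracting the expected shift leaves a residual of 386.3 − (407) = -20.7 m north and 41.2 − (63) = -21.8 m east.
Residual distance = √((-20.7)² + (-21.8)²) = 30.0 m.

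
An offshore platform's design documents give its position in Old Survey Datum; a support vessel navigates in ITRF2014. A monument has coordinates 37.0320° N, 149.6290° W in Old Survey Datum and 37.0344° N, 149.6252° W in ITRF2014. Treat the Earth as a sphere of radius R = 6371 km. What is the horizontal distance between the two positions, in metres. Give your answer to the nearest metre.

430 m

Δφ = 37.0344° − 37.0320° = +0.0024°; Δλ = -149.6252° − -149.6290° = +0.0038°.
1° along a meridian = πR/180 = 111195 m.
ΔN = Δφ × 111195 = 266.9 m; ΔE = Δλ × 111195 × cos(37.0320°) = +0.0038 × 111195 × 0.798299 = 337.3 m.
Distance = √(ΔE² + ΔN²) = √(337.3² + 266.9²) = 430.1 m.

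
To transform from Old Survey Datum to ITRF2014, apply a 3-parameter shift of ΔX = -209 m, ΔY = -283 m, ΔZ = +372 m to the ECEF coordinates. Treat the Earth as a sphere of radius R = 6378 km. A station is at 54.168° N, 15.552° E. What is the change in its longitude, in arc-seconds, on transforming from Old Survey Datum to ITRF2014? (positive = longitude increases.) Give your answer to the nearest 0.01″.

Δλ = -11.97″

sin φ = 0.810737, cos φ = 0.585411, sin λ = 0.268113, cos λ = 0.963388.
East component: ΔE = −sin λ·ΔX + cos λ·ΔY = −(0.268113)(-209) + (0.963388)(-283) = -216.60 m.
1° of latitude spans πR/180 = 111317 m; at latitude φ, 1° of longitude spans that × cos φ = 65166.2 m, so Δλ = -216.60 / 65166.2 × 3600 = -11.966″.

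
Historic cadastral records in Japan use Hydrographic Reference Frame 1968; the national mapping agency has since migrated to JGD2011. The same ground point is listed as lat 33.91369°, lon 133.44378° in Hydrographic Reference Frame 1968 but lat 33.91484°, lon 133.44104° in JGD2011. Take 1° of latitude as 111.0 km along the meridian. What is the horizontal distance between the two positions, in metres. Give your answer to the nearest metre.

Δφ = 33.91484° − 33.91369° = +0.00115°; Δλ = 133.44104° − 133.44378° = -0.00274°.
ΔN = Δφ × 111000 = 127.6 m; ΔE = Δλ × 111000 × cos(33.91369°) = -0.00274 × 111000 × 0.829879 = -252.4 m.
Distance = √(ΔE² + ΔN²) = √((-252.4)² + 127.6²) = 282.8 m.

283 m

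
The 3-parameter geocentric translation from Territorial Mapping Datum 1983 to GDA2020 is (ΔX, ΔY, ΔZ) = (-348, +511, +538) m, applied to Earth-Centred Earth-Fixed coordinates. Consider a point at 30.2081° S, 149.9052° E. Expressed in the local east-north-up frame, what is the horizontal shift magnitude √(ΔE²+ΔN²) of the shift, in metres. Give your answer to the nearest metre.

792 m

At φ = -30.2081°, λ = 149.9052°: sin φ = -0.503142, cos φ = 0.864204, sin λ = 0.501432, cos λ = -0.865197.
ΔE = −sin λ·ΔX + cos λ·ΔY = −(0.501432)·(-348) + (-0.865197)·(511) = -267.62 m.
ΔN = −sin φ cos λ·ΔX − sin φ sin λ·ΔY + cos φ·ΔZ = −(-0.503142)(-0.865197)(-348) − (-0.503142)(0.501432)(511) + (0.864204)(538) = 745.35 m.
Horizontal magnitude = √(ΔE² + ΔN²) = √((-267.62)² + 745.35²) = 791.94 m.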